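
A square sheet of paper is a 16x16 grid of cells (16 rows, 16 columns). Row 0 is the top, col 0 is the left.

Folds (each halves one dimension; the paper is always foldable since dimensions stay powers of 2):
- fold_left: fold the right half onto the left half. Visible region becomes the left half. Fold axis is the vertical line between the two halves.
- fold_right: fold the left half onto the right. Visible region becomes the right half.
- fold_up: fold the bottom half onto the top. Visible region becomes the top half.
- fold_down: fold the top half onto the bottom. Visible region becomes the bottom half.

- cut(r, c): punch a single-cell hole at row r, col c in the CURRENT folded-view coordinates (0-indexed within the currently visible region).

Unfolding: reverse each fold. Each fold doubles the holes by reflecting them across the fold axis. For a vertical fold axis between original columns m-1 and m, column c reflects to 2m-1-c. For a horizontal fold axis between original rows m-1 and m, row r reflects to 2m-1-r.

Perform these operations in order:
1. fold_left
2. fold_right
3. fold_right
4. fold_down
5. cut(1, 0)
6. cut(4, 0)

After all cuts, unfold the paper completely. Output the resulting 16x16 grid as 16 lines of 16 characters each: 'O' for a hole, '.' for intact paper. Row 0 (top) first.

Answer: ................
................
................
.OO..OO..OO..OO.
................
................
.OO..OO..OO..OO.
................
................
.OO..OO..OO..OO.
................
................
.OO..OO..OO..OO.
................
................
................

Derivation:
Op 1 fold_left: fold axis v@8; visible region now rows[0,16) x cols[0,8) = 16x8
Op 2 fold_right: fold axis v@4; visible region now rows[0,16) x cols[4,8) = 16x4
Op 3 fold_right: fold axis v@6; visible region now rows[0,16) x cols[6,8) = 16x2
Op 4 fold_down: fold axis h@8; visible region now rows[8,16) x cols[6,8) = 8x2
Op 5 cut(1, 0): punch at orig (9,6); cuts so far [(9, 6)]; region rows[8,16) x cols[6,8) = 8x2
Op 6 cut(4, 0): punch at orig (12,6); cuts so far [(9, 6), (12, 6)]; region rows[8,16) x cols[6,8) = 8x2
Unfold 1 (reflect across h@8): 4 holes -> [(3, 6), (6, 6), (9, 6), (12, 6)]
Unfold 2 (reflect across v@6): 8 holes -> [(3, 5), (3, 6), (6, 5), (6, 6), (9, 5), (9, 6), (12, 5), (12, 6)]
Unfold 3 (reflect across v@4): 16 holes -> [(3, 1), (3, 2), (3, 5), (3, 6), (6, 1), (6, 2), (6, 5), (6, 6), (9, 1), (9, 2), (9, 5), (9, 6), (12, 1), (12, 2), (12, 5), (12, 6)]
Unfold 4 (reflect across v@8): 32 holes -> [(3, 1), (3, 2), (3, 5), (3, 6), (3, 9), (3, 10), (3, 13), (3, 14), (6, 1), (6, 2), (6, 5), (6, 6), (6, 9), (6, 10), (6, 13), (6, 14), (9, 1), (9, 2), (9, 5), (9, 6), (9, 9), (9, 10), (9, 13), (9, 14), (12, 1), (12, 2), (12, 5), (12, 6), (12, 9), (12, 10), (12, 13), (12, 14)]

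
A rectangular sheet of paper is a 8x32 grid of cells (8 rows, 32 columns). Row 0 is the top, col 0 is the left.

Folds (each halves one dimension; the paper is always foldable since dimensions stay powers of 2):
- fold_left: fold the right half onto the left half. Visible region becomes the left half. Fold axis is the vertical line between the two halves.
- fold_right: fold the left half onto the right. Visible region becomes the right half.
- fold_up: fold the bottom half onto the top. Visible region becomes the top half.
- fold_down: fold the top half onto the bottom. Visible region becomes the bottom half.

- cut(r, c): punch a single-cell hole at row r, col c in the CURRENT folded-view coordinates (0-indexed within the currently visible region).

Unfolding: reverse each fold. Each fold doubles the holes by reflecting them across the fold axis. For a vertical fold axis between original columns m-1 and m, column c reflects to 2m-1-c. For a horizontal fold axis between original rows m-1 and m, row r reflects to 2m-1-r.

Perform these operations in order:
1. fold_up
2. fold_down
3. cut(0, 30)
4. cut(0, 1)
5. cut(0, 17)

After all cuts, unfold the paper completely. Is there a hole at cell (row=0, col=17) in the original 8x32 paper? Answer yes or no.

Op 1 fold_up: fold axis h@4; visible region now rows[0,4) x cols[0,32) = 4x32
Op 2 fold_down: fold axis h@2; visible region now rows[2,4) x cols[0,32) = 2x32
Op 3 cut(0, 30): punch at orig (2,30); cuts so far [(2, 30)]; region rows[2,4) x cols[0,32) = 2x32
Op 4 cut(0, 1): punch at orig (2,1); cuts so far [(2, 1), (2, 30)]; region rows[2,4) x cols[0,32) = 2x32
Op 5 cut(0, 17): punch at orig (2,17); cuts so far [(2, 1), (2, 17), (2, 30)]; region rows[2,4) x cols[0,32) = 2x32
Unfold 1 (reflect across h@2): 6 holes -> [(1, 1), (1, 17), (1, 30), (2, 1), (2, 17), (2, 30)]
Unfold 2 (reflect across h@4): 12 holes -> [(1, 1), (1, 17), (1, 30), (2, 1), (2, 17), (2, 30), (5, 1), (5, 17), (5, 30), (6, 1), (6, 17), (6, 30)]
Holes: [(1, 1), (1, 17), (1, 30), (2, 1), (2, 17), (2, 30), (5, 1), (5, 17), (5, 30), (6, 1), (6, 17), (6, 30)]

Answer: no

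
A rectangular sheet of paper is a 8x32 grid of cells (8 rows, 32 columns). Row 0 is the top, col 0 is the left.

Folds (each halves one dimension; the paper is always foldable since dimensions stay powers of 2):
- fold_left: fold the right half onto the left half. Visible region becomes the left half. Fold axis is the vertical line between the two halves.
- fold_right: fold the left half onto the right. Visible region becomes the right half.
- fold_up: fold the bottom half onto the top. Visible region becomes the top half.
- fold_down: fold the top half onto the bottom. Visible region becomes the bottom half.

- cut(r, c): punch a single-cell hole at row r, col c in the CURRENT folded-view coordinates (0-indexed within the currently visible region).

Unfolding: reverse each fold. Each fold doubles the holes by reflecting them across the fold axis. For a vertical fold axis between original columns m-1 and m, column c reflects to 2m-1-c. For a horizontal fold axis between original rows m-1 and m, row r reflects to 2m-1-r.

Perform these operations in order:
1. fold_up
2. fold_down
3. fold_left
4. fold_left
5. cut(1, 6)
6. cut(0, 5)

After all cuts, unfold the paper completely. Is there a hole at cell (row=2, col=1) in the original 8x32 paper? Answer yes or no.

Op 1 fold_up: fold axis h@4; visible region now rows[0,4) x cols[0,32) = 4x32
Op 2 fold_down: fold axis h@2; visible region now rows[2,4) x cols[0,32) = 2x32
Op 3 fold_left: fold axis v@16; visible region now rows[2,4) x cols[0,16) = 2x16
Op 4 fold_left: fold axis v@8; visible region now rows[2,4) x cols[0,8) = 2x8
Op 5 cut(1, 6): punch at orig (3,6); cuts so far [(3, 6)]; region rows[2,4) x cols[0,8) = 2x8
Op 6 cut(0, 5): punch at orig (2,5); cuts so far [(2, 5), (3, 6)]; region rows[2,4) x cols[0,8) = 2x8
Unfold 1 (reflect across v@8): 4 holes -> [(2, 5), (2, 10), (3, 6), (3, 9)]
Unfold 2 (reflect across v@16): 8 holes -> [(2, 5), (2, 10), (2, 21), (2, 26), (3, 6), (3, 9), (3, 22), (3, 25)]
Unfold 3 (reflect across h@2): 16 holes -> [(0, 6), (0, 9), (0, 22), (0, 25), (1, 5), (1, 10), (1, 21), (1, 26), (2, 5), (2, 10), (2, 21), (2, 26), (3, 6), (3, 9), (3, 22), (3, 25)]
Unfold 4 (reflect across h@4): 32 holes -> [(0, 6), (0, 9), (0, 22), (0, 25), (1, 5), (1, 10), (1, 21), (1, 26), (2, 5), (2, 10), (2, 21), (2, 26), (3, 6), (3, 9), (3, 22), (3, 25), (4, 6), (4, 9), (4, 22), (4, 25), (5, 5), (5, 10), (5, 21), (5, 26), (6, 5), (6, 10), (6, 21), (6, 26), (7, 6), (7, 9), (7, 22), (7, 25)]
Holes: [(0, 6), (0, 9), (0, 22), (0, 25), (1, 5), (1, 10), (1, 21), (1, 26), (2, 5), (2, 10), (2, 21), (2, 26), (3, 6), (3, 9), (3, 22), (3, 25), (4, 6), (4, 9), (4, 22), (4, 25), (5, 5), (5, 10), (5, 21), (5, 26), (6, 5), (6, 10), (6, 21), (6, 26), (7, 6), (7, 9), (7, 22), (7, 25)]

Answer: no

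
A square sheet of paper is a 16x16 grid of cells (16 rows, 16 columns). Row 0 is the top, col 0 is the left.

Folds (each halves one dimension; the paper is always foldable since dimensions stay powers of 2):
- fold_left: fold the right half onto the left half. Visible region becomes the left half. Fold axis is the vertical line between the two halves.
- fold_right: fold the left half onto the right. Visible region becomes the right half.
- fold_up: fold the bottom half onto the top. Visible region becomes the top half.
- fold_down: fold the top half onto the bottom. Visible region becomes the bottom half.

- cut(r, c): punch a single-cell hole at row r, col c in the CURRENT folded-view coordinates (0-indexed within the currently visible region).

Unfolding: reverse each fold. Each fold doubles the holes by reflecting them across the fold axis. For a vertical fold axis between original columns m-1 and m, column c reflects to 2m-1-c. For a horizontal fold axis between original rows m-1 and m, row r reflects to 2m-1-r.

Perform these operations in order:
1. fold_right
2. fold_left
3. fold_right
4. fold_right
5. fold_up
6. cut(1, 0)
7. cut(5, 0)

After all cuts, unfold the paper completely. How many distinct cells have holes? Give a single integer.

Answer: 64

Derivation:
Op 1 fold_right: fold axis v@8; visible region now rows[0,16) x cols[8,16) = 16x8
Op 2 fold_left: fold axis v@12; visible region now rows[0,16) x cols[8,12) = 16x4
Op 3 fold_right: fold axis v@10; visible region now rows[0,16) x cols[10,12) = 16x2
Op 4 fold_right: fold axis v@11; visible region now rows[0,16) x cols[11,12) = 16x1
Op 5 fold_up: fold axis h@8; visible region now rows[0,8) x cols[11,12) = 8x1
Op 6 cut(1, 0): punch at orig (1,11); cuts so far [(1, 11)]; region rows[0,8) x cols[11,12) = 8x1
Op 7 cut(5, 0): punch at orig (5,11); cuts so far [(1, 11), (5, 11)]; region rows[0,8) x cols[11,12) = 8x1
Unfold 1 (reflect across h@8): 4 holes -> [(1, 11), (5, 11), (10, 11), (14, 11)]
Unfold 2 (reflect across v@11): 8 holes -> [(1, 10), (1, 11), (5, 10), (5, 11), (10, 10), (10, 11), (14, 10), (14, 11)]
Unfold 3 (reflect across v@10): 16 holes -> [(1, 8), (1, 9), (1, 10), (1, 11), (5, 8), (5, 9), (5, 10), (5, 11), (10, 8), (10, 9), (10, 10), (10, 11), (14, 8), (14, 9), (14, 10), (14, 11)]
Unfold 4 (reflect across v@12): 32 holes -> [(1, 8), (1, 9), (1, 10), (1, 11), (1, 12), (1, 13), (1, 14), (1, 15), (5, 8), (5, 9), (5, 10), (5, 11), (5, 12), (5, 13), (5, 14), (5, 15), (10, 8), (10, 9), (10, 10), (10, 11), (10, 12), (10, 13), (10, 14), (10, 15), (14, 8), (14, 9), (14, 10), (14, 11), (14, 12), (14, 13), (14, 14), (14, 15)]
Unfold 5 (reflect across v@8): 64 holes -> [(1, 0), (1, 1), (1, 2), (1, 3), (1, 4), (1, 5), (1, 6), (1, 7), (1, 8), (1, 9), (1, 10), (1, 11), (1, 12), (1, 13), (1, 14), (1, 15), (5, 0), (5, 1), (5, 2), (5, 3), (5, 4), (5, 5), (5, 6), (5, 7), (5, 8), (5, 9), (5, 10), (5, 11), (5, 12), (5, 13), (5, 14), (5, 15), (10, 0), (10, 1), (10, 2), (10, 3), (10, 4), (10, 5), (10, 6), (10, 7), (10, 8), (10, 9), (10, 10), (10, 11), (10, 12), (10, 13), (10, 14), (10, 15), (14, 0), (14, 1), (14, 2), (14, 3), (14, 4), (14, 5), (14, 6), (14, 7), (14, 8), (14, 9), (14, 10), (14, 11), (14, 12), (14, 13), (14, 14), (14, 15)]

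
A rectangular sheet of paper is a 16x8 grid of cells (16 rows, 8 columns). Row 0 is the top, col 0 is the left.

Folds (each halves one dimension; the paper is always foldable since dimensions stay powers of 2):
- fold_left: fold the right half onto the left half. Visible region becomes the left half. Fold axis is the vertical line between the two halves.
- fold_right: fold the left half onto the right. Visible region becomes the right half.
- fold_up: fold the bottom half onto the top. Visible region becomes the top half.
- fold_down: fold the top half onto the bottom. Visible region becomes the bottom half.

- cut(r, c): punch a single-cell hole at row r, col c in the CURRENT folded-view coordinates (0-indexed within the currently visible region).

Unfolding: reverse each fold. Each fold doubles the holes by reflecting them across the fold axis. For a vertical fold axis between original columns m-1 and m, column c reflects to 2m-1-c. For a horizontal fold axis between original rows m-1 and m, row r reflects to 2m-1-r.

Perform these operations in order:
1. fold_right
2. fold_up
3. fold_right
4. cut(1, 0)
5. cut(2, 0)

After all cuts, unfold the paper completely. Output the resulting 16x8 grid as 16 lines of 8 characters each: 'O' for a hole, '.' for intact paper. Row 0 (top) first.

Op 1 fold_right: fold axis v@4; visible region now rows[0,16) x cols[4,8) = 16x4
Op 2 fold_up: fold axis h@8; visible region now rows[0,8) x cols[4,8) = 8x4
Op 3 fold_right: fold axis v@6; visible region now rows[0,8) x cols[6,8) = 8x2
Op 4 cut(1, 0): punch at orig (1,6); cuts so far [(1, 6)]; region rows[0,8) x cols[6,8) = 8x2
Op 5 cut(2, 0): punch at orig (2,6); cuts so far [(1, 6), (2, 6)]; region rows[0,8) x cols[6,8) = 8x2
Unfold 1 (reflect across v@6): 4 holes -> [(1, 5), (1, 6), (2, 5), (2, 6)]
Unfold 2 (reflect across h@8): 8 holes -> [(1, 5), (1, 6), (2, 5), (2, 6), (13, 5), (13, 6), (14, 5), (14, 6)]
Unfold 3 (reflect across v@4): 16 holes -> [(1, 1), (1, 2), (1, 5), (1, 6), (2, 1), (2, 2), (2, 5), (2, 6), (13, 1), (13, 2), (13, 5), (13, 6), (14, 1), (14, 2), (14, 5), (14, 6)]

Answer: ........
.OO..OO.
.OO..OO.
........
........
........
........
........
........
........
........
........
........
.OO..OO.
.OO..OO.
........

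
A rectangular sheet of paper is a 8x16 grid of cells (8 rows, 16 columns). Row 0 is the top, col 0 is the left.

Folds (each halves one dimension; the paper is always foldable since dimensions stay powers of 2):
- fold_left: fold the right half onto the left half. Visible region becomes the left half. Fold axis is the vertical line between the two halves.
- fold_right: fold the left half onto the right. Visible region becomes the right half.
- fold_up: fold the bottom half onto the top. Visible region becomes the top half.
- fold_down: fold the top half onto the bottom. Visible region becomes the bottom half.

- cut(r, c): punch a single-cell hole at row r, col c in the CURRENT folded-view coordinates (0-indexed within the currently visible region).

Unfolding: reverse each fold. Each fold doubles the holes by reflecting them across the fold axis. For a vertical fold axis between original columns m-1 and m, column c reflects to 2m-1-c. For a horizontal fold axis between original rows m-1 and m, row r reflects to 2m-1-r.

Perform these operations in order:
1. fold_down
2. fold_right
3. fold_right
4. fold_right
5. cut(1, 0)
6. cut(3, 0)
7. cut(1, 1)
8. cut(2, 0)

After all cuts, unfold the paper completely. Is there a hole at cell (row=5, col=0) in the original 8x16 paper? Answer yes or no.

Answer: yes

Derivation:
Op 1 fold_down: fold axis h@4; visible region now rows[4,8) x cols[0,16) = 4x16
Op 2 fold_right: fold axis v@8; visible region now rows[4,8) x cols[8,16) = 4x8
Op 3 fold_right: fold axis v@12; visible region now rows[4,8) x cols[12,16) = 4x4
Op 4 fold_right: fold axis v@14; visible region now rows[4,8) x cols[14,16) = 4x2
Op 5 cut(1, 0): punch at orig (5,14); cuts so far [(5, 14)]; region rows[4,8) x cols[14,16) = 4x2
Op 6 cut(3, 0): punch at orig (7,14); cuts so far [(5, 14), (7, 14)]; region rows[4,8) x cols[14,16) = 4x2
Op 7 cut(1, 1): punch at orig (5,15); cuts so far [(5, 14), (5, 15), (7, 14)]; region rows[4,8) x cols[14,16) = 4x2
Op 8 cut(2, 0): punch at orig (6,14); cuts so far [(5, 14), (5, 15), (6, 14), (7, 14)]; region rows[4,8) x cols[14,16) = 4x2
Unfold 1 (reflect across v@14): 8 holes -> [(5, 12), (5, 13), (5, 14), (5, 15), (6, 13), (6, 14), (7, 13), (7, 14)]
Unfold 2 (reflect across v@12): 16 holes -> [(5, 8), (5, 9), (5, 10), (5, 11), (5, 12), (5, 13), (5, 14), (5, 15), (6, 9), (6, 10), (6, 13), (6, 14), (7, 9), (7, 10), (7, 13), (7, 14)]
Unfold 3 (reflect across v@8): 32 holes -> [(5, 0), (5, 1), (5, 2), (5, 3), (5, 4), (5, 5), (5, 6), (5, 7), (5, 8), (5, 9), (5, 10), (5, 11), (5, 12), (5, 13), (5, 14), (5, 15), (6, 1), (6, 2), (6, 5), (6, 6), (6, 9), (6, 10), (6, 13), (6, 14), (7, 1), (7, 2), (7, 5), (7, 6), (7, 9), (7, 10), (7, 13), (7, 14)]
Unfold 4 (reflect across h@4): 64 holes -> [(0, 1), (0, 2), (0, 5), (0, 6), (0, 9), (0, 10), (0, 13), (0, 14), (1, 1), (1, 2), (1, 5), (1, 6), (1, 9), (1, 10), (1, 13), (1, 14), (2, 0), (2, 1), (2, 2), (2, 3), (2, 4), (2, 5), (2, 6), (2, 7), (2, 8), (2, 9), (2, 10), (2, 11), (2, 12), (2, 13), (2, 14), (2, 15), (5, 0), (5, 1), (5, 2), (5, 3), (5, 4), (5, 5), (5, 6), (5, 7), (5, 8), (5, 9), (5, 10), (5, 11), (5, 12), (5, 13), (5, 14), (5, 15), (6, 1), (6, 2), (6, 5), (6, 6), (6, 9), (6, 10), (6, 13), (6, 14), (7, 1), (7, 2), (7, 5), (7, 6), (7, 9), (7, 10), (7, 13), (7, 14)]
Holes: [(0, 1), (0, 2), (0, 5), (0, 6), (0, 9), (0, 10), (0, 13), (0, 14), (1, 1), (1, 2), (1, 5), (1, 6), (1, 9), (1, 10), (1, 13), (1, 14), (2, 0), (2, 1), (2, 2), (2, 3), (2, 4), (2, 5), (2, 6), (2, 7), (2, 8), (2, 9), (2, 10), (2, 11), (2, 12), (2, 13), (2, 14), (2, 15), (5, 0), (5, 1), (5, 2), (5, 3), (5, 4), (5, 5), (5, 6), (5, 7), (5, 8), (5, 9), (5, 10), (5, 11), (5, 12), (5, 13), (5, 14), (5, 15), (6, 1), (6, 2), (6, 5), (6, 6), (6, 9), (6, 10), (6, 13), (6, 14), (7, 1), (7, 2), (7, 5), (7, 6), (7, 9), (7, 10), (7, 13), (7, 14)]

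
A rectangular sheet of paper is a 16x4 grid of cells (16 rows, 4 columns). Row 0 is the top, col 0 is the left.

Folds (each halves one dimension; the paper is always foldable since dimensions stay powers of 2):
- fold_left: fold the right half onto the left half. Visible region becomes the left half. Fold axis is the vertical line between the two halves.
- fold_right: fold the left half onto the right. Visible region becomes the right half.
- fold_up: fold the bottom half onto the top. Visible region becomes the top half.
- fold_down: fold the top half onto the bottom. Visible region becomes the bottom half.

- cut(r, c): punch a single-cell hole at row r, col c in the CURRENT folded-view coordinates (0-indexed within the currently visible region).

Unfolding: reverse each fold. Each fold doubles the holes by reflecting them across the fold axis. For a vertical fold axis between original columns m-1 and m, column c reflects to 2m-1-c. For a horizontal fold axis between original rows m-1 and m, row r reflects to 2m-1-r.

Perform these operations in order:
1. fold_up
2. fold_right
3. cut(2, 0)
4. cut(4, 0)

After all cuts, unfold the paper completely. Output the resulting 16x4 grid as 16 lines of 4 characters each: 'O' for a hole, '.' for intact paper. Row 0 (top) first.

Op 1 fold_up: fold axis h@8; visible region now rows[0,8) x cols[0,4) = 8x4
Op 2 fold_right: fold axis v@2; visible region now rows[0,8) x cols[2,4) = 8x2
Op 3 cut(2, 0): punch at orig (2,2); cuts so far [(2, 2)]; region rows[0,8) x cols[2,4) = 8x2
Op 4 cut(4, 0): punch at orig (4,2); cuts so far [(2, 2), (4, 2)]; region rows[0,8) x cols[2,4) = 8x2
Unfold 1 (reflect across v@2): 4 holes -> [(2, 1), (2, 2), (4, 1), (4, 2)]
Unfold 2 (reflect across h@8): 8 holes -> [(2, 1), (2, 2), (4, 1), (4, 2), (11, 1), (11, 2), (13, 1), (13, 2)]

Answer: ....
....
.OO.
....
.OO.
....
....
....
....
....
....
.OO.
....
.OO.
....
....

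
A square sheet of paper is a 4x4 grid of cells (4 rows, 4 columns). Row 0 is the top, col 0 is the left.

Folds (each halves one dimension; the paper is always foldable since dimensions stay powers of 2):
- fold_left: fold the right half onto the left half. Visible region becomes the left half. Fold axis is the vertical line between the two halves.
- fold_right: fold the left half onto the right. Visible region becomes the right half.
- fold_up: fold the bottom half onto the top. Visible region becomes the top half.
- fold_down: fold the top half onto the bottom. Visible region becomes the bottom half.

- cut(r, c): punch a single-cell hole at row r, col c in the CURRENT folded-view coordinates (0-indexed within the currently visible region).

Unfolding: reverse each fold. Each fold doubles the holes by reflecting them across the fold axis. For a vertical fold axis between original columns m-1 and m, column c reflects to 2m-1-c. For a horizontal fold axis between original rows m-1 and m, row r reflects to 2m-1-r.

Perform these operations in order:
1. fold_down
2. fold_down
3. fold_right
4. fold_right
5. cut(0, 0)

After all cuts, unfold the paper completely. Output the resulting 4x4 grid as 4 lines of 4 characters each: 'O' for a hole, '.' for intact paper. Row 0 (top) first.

Op 1 fold_down: fold axis h@2; visible region now rows[2,4) x cols[0,4) = 2x4
Op 2 fold_down: fold axis h@3; visible region now rows[3,4) x cols[0,4) = 1x4
Op 3 fold_right: fold axis v@2; visible region now rows[3,4) x cols[2,4) = 1x2
Op 4 fold_right: fold axis v@3; visible region now rows[3,4) x cols[3,4) = 1x1
Op 5 cut(0, 0): punch at orig (3,3); cuts so far [(3, 3)]; region rows[3,4) x cols[3,4) = 1x1
Unfold 1 (reflect across v@3): 2 holes -> [(3, 2), (3, 3)]
Unfold 2 (reflect across v@2): 4 holes -> [(3, 0), (3, 1), (3, 2), (3, 3)]
Unfold 3 (reflect across h@3): 8 holes -> [(2, 0), (2, 1), (2, 2), (2, 3), (3, 0), (3, 1), (3, 2), (3, 3)]
Unfold 4 (reflect across h@2): 16 holes -> [(0, 0), (0, 1), (0, 2), (0, 3), (1, 0), (1, 1), (1, 2), (1, 3), (2, 0), (2, 1), (2, 2), (2, 3), (3, 0), (3, 1), (3, 2), (3, 3)]

Answer: OOOO
OOOO
OOOO
OOOO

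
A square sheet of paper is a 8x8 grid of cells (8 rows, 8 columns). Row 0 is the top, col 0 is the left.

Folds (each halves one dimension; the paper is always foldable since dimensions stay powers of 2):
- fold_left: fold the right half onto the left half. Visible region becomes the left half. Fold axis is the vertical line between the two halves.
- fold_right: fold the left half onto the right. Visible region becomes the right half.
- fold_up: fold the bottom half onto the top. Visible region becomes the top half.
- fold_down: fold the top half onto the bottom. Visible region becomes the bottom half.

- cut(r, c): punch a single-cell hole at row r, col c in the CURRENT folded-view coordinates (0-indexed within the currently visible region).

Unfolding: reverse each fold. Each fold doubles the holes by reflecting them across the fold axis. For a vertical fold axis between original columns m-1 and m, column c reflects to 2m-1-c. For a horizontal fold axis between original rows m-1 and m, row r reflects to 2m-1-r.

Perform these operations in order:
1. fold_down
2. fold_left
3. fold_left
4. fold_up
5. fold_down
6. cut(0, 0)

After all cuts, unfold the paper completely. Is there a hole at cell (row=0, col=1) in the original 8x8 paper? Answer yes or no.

Answer: no

Derivation:
Op 1 fold_down: fold axis h@4; visible region now rows[4,8) x cols[0,8) = 4x8
Op 2 fold_left: fold axis v@4; visible region now rows[4,8) x cols[0,4) = 4x4
Op 3 fold_left: fold axis v@2; visible region now rows[4,8) x cols[0,2) = 4x2
Op 4 fold_up: fold axis h@6; visible region now rows[4,6) x cols[0,2) = 2x2
Op 5 fold_down: fold axis h@5; visible region now rows[5,6) x cols[0,2) = 1x2
Op 6 cut(0, 0): punch at orig (5,0); cuts so far [(5, 0)]; region rows[5,6) x cols[0,2) = 1x2
Unfold 1 (reflect across h@5): 2 holes -> [(4, 0), (5, 0)]
Unfold 2 (reflect across h@6): 4 holes -> [(4, 0), (5, 0), (6, 0), (7, 0)]
Unfold 3 (reflect across v@2): 8 holes -> [(4, 0), (4, 3), (5, 0), (5, 3), (6, 0), (6, 3), (7, 0), (7, 3)]
Unfold 4 (reflect across v@4): 16 holes -> [(4, 0), (4, 3), (4, 4), (4, 7), (5, 0), (5, 3), (5, 4), (5, 7), (6, 0), (6, 3), (6, 4), (6, 7), (7, 0), (7, 3), (7, 4), (7, 7)]
Unfold 5 (reflect across h@4): 32 holes -> [(0, 0), (0, 3), (0, 4), (0, 7), (1, 0), (1, 3), (1, 4), (1, 7), (2, 0), (2, 3), (2, 4), (2, 7), (3, 0), (3, 3), (3, 4), (3, 7), (4, 0), (4, 3), (4, 4), (4, 7), (5, 0), (5, 3), (5, 4), (5, 7), (6, 0), (6, 3), (6, 4), (6, 7), (7, 0), (7, 3), (7, 4), (7, 7)]
Holes: [(0, 0), (0, 3), (0, 4), (0, 7), (1, 0), (1, 3), (1, 4), (1, 7), (2, 0), (2, 3), (2, 4), (2, 7), (3, 0), (3, 3), (3, 4), (3, 7), (4, 0), (4, 3), (4, 4), (4, 7), (5, 0), (5, 3), (5, 4), (5, 7), (6, 0), (6, 3), (6, 4), (6, 7), (7, 0), (7, 3), (7, 4), (7, 7)]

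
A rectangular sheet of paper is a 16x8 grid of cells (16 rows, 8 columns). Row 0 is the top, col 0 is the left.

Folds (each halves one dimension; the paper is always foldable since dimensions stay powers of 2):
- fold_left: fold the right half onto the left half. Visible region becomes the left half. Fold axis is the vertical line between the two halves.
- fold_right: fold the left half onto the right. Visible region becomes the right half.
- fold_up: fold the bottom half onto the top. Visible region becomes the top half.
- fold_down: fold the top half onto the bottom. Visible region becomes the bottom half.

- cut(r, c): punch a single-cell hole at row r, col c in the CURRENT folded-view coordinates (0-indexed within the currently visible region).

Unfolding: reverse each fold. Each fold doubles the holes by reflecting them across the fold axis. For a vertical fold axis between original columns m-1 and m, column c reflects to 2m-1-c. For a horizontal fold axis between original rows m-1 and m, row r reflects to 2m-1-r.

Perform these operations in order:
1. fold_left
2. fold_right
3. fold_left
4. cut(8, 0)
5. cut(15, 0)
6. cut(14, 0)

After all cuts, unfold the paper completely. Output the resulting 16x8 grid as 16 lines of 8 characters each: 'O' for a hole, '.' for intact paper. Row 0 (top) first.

Answer: ........
........
........
........
........
........
........
........
OOOOOOOO
........
........
........
........
........
OOOOOOOO
OOOOOOOO

Derivation:
Op 1 fold_left: fold axis v@4; visible region now rows[0,16) x cols[0,4) = 16x4
Op 2 fold_right: fold axis v@2; visible region now rows[0,16) x cols[2,4) = 16x2
Op 3 fold_left: fold axis v@3; visible region now rows[0,16) x cols[2,3) = 16x1
Op 4 cut(8, 0): punch at orig (8,2); cuts so far [(8, 2)]; region rows[0,16) x cols[2,3) = 16x1
Op 5 cut(15, 0): punch at orig (15,2); cuts so far [(8, 2), (15, 2)]; region rows[0,16) x cols[2,3) = 16x1
Op 6 cut(14, 0): punch at orig (14,2); cuts so far [(8, 2), (14, 2), (15, 2)]; region rows[0,16) x cols[2,3) = 16x1
Unfold 1 (reflect across v@3): 6 holes -> [(8, 2), (8, 3), (14, 2), (14, 3), (15, 2), (15, 3)]
Unfold 2 (reflect across v@2): 12 holes -> [(8, 0), (8, 1), (8, 2), (8, 3), (14, 0), (14, 1), (14, 2), (14, 3), (15, 0), (15, 1), (15, 2), (15, 3)]
Unfold 3 (reflect across v@4): 24 holes -> [(8, 0), (8, 1), (8, 2), (8, 3), (8, 4), (8, 5), (8, 6), (8, 7), (14, 0), (14, 1), (14, 2), (14, 3), (14, 4), (14, 5), (14, 6), (14, 7), (15, 0), (15, 1), (15, 2), (15, 3), (15, 4), (15, 5), (15, 6), (15, 7)]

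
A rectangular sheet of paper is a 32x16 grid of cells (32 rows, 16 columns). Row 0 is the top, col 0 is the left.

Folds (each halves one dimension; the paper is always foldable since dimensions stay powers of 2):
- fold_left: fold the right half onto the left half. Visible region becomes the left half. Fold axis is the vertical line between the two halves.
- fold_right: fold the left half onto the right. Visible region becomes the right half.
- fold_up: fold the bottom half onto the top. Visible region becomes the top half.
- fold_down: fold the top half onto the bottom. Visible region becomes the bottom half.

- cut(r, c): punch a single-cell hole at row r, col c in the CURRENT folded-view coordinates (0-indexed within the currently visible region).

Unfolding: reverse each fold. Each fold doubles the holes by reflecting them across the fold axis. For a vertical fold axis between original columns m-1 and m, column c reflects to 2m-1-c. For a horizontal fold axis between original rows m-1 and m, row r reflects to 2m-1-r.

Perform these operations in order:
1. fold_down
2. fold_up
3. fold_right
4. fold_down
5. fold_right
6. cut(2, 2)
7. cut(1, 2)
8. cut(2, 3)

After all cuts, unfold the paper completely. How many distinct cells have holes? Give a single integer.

Op 1 fold_down: fold axis h@16; visible region now rows[16,32) x cols[0,16) = 16x16
Op 2 fold_up: fold axis h@24; visible region now rows[16,24) x cols[0,16) = 8x16
Op 3 fold_right: fold axis v@8; visible region now rows[16,24) x cols[8,16) = 8x8
Op 4 fold_down: fold axis h@20; visible region now rows[20,24) x cols[8,16) = 4x8
Op 5 fold_right: fold axis v@12; visible region now rows[20,24) x cols[12,16) = 4x4
Op 6 cut(2, 2): punch at orig (22,14); cuts so far [(22, 14)]; region rows[20,24) x cols[12,16) = 4x4
Op 7 cut(1, 2): punch at orig (21,14); cuts so far [(21, 14), (22, 14)]; region rows[20,24) x cols[12,16) = 4x4
Op 8 cut(2, 3): punch at orig (22,15); cuts so far [(21, 14), (22, 14), (22, 15)]; region rows[20,24) x cols[12,16) = 4x4
Unfold 1 (reflect across v@12): 6 holes -> [(21, 9), (21, 14), (22, 8), (22, 9), (22, 14), (22, 15)]
Unfold 2 (reflect across h@20): 12 holes -> [(17, 8), (17, 9), (17, 14), (17, 15), (18, 9), (18, 14), (21, 9), (21, 14), (22, 8), (22, 9), (22, 14), (22, 15)]
Unfold 3 (reflect across v@8): 24 holes -> [(17, 0), (17, 1), (17, 6), (17, 7), (17, 8), (17, 9), (17, 14), (17, 15), (18, 1), (18, 6), (18, 9), (18, 14), (21, 1), (21, 6), (21, 9), (21, 14), (22, 0), (22, 1), (22, 6), (22, 7), (22, 8), (22, 9), (22, 14), (22, 15)]
Unfold 4 (reflect across h@24): 48 holes -> [(17, 0), (17, 1), (17, 6), (17, 7), (17, 8), (17, 9), (17, 14), (17, 15), (18, 1), (18, 6), (18, 9), (18, 14), (21, 1), (21, 6), (21, 9), (21, 14), (22, 0), (22, 1), (22, 6), (22, 7), (22, 8), (22, 9), (22, 14), (22, 15), (25, 0), (25, 1), (25, 6), (25, 7), (25, 8), (25, 9), (25, 14), (25, 15), (26, 1), (26, 6), (26, 9), (26, 14), (29, 1), (29, 6), (29, 9), (29, 14), (30, 0), (30, 1), (30, 6), (30, 7), (30, 8), (30, 9), (30, 14), (30, 15)]
Unfold 5 (reflect across h@16): 96 holes -> [(1, 0), (1, 1), (1, 6), (1, 7), (1, 8), (1, 9), (1, 14), (1, 15), (2, 1), (2, 6), (2, 9), (2, 14), (5, 1), (5, 6), (5, 9), (5, 14), (6, 0), (6, 1), (6, 6), (6, 7), (6, 8), (6, 9), (6, 14), (6, 15), (9, 0), (9, 1), (9, 6), (9, 7), (9, 8), (9, 9), (9, 14), (9, 15), (10, 1), (10, 6), (10, 9), (10, 14), (13, 1), (13, 6), (13, 9), (13, 14), (14, 0), (14, 1), (14, 6), (14, 7), (14, 8), (14, 9), (14, 14), (14, 15), (17, 0), (17, 1), (17, 6), (17, 7), (17, 8), (17, 9), (17, 14), (17, 15), (18, 1), (18, 6), (18, 9), (18, 14), (21, 1), (21, 6), (21, 9), (21, 14), (22, 0), (22, 1), (22, 6), (22, 7), (22, 8), (22, 9), (22, 14), (22, 15), (25, 0), (25, 1), (25, 6), (25, 7), (25, 8), (25, 9), (25, 14), (25, 15), (26, 1), (26, 6), (26, 9), (26, 14), (29, 1), (29, 6), (29, 9), (29, 14), (30, 0), (30, 1), (30, 6), (30, 7), (30, 8), (30, 9), (30, 14), (30, 15)]

Answer: 96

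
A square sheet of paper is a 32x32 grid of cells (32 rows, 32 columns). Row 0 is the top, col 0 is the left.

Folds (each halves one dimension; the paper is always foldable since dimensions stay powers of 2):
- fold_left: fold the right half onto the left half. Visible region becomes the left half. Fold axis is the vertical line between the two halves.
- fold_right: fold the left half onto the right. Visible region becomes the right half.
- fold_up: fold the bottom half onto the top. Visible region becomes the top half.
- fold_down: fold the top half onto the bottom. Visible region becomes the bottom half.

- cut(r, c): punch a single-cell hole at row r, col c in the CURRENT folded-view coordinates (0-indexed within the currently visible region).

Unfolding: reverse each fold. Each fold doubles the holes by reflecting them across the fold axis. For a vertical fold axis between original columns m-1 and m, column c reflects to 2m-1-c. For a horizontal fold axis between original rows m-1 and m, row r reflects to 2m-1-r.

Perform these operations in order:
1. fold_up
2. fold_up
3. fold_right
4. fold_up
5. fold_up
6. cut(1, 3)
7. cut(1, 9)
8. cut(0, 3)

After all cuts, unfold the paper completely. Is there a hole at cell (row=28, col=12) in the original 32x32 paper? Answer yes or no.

Op 1 fold_up: fold axis h@16; visible region now rows[0,16) x cols[0,32) = 16x32
Op 2 fold_up: fold axis h@8; visible region now rows[0,8) x cols[0,32) = 8x32
Op 3 fold_right: fold axis v@16; visible region now rows[0,8) x cols[16,32) = 8x16
Op 4 fold_up: fold axis h@4; visible region now rows[0,4) x cols[16,32) = 4x16
Op 5 fold_up: fold axis h@2; visible region now rows[0,2) x cols[16,32) = 2x16
Op 6 cut(1, 3): punch at orig (1,19); cuts so far [(1, 19)]; region rows[0,2) x cols[16,32) = 2x16
Op 7 cut(1, 9): punch at orig (1,25); cuts so far [(1, 19), (1, 25)]; region rows[0,2) x cols[16,32) = 2x16
Op 8 cut(0, 3): punch at orig (0,19); cuts so far [(0, 19), (1, 19), (1, 25)]; region rows[0,2) x cols[16,32) = 2x16
Unfold 1 (reflect across h@2): 6 holes -> [(0, 19), (1, 19), (1, 25), (2, 19), (2, 25), (3, 19)]
Unfold 2 (reflect across h@4): 12 holes -> [(0, 19), (1, 19), (1, 25), (2, 19), (2, 25), (3, 19), (4, 19), (5, 19), (5, 25), (6, 19), (6, 25), (7, 19)]
Unfold 3 (reflect across v@16): 24 holes -> [(0, 12), (0, 19), (1, 6), (1, 12), (1, 19), (1, 25), (2, 6), (2, 12), (2, 19), (2, 25), (3, 12), (3, 19), (4, 12), (4, 19), (5, 6), (5, 12), (5, 19), (5, 25), (6, 6), (6, 12), (6, 19), (6, 25), (7, 12), (7, 19)]
Unfold 4 (reflect across h@8): 48 holes -> [(0, 12), (0, 19), (1, 6), (1, 12), (1, 19), (1, 25), (2, 6), (2, 12), (2, 19), (2, 25), (3, 12), (3, 19), (4, 12), (4, 19), (5, 6), (5, 12), (5, 19), (5, 25), (6, 6), (6, 12), (6, 19), (6, 25), (7, 12), (7, 19), (8, 12), (8, 19), (9, 6), (9, 12), (9, 19), (9, 25), (10, 6), (10, 12), (10, 19), (10, 25), (11, 12), (11, 19), (12, 12), (12, 19), (13, 6), (13, 12), (13, 19), (13, 25), (14, 6), (14, 12), (14, 19), (14, 25), (15, 12), (15, 19)]
Unfold 5 (reflect across h@16): 96 holes -> [(0, 12), (0, 19), (1, 6), (1, 12), (1, 19), (1, 25), (2, 6), (2, 12), (2, 19), (2, 25), (3, 12), (3, 19), (4, 12), (4, 19), (5, 6), (5, 12), (5, 19), (5, 25), (6, 6), (6, 12), (6, 19), (6, 25), (7, 12), (7, 19), (8, 12), (8, 19), (9, 6), (9, 12), (9, 19), (9, 25), (10, 6), (10, 12), (10, 19), (10, 25), (11, 12), (11, 19), (12, 12), (12, 19), (13, 6), (13, 12), (13, 19), (13, 25), (14, 6), (14, 12), (14, 19), (14, 25), (15, 12), (15, 19), (16, 12), (16, 19), (17, 6), (17, 12), (17, 19), (17, 25), (18, 6), (18, 12), (18, 19), (18, 25), (19, 12), (19, 19), (20, 12), (20, 19), (21, 6), (21, 12), (21, 19), (21, 25), (22, 6), (22, 12), (22, 19), (22, 25), (23, 12), (23, 19), (24, 12), (24, 19), (25, 6), (25, 12), (25, 19), (25, 25), (26, 6), (26, 12), (26, 19), (26, 25), (27, 12), (27, 19), (28, 12), (28, 19), (29, 6), (29, 12), (29, 19), (29, 25), (30, 6), (30, 12), (30, 19), (30, 25), (31, 12), (31, 19)]
Holes: [(0, 12), (0, 19), (1, 6), (1, 12), (1, 19), (1, 25), (2, 6), (2, 12), (2, 19), (2, 25), (3, 12), (3, 19), (4, 12), (4, 19), (5, 6), (5, 12), (5, 19), (5, 25), (6, 6), (6, 12), (6, 19), (6, 25), (7, 12), (7, 19), (8, 12), (8, 19), (9, 6), (9, 12), (9, 19), (9, 25), (10, 6), (10, 12), (10, 19), (10, 25), (11, 12), (11, 19), (12, 12), (12, 19), (13, 6), (13, 12), (13, 19), (13, 25), (14, 6), (14, 12), (14, 19), (14, 25), (15, 12), (15, 19), (16, 12), (16, 19), (17, 6), (17, 12), (17, 19), (17, 25), (18, 6), (18, 12), (18, 19), (18, 25), (19, 12), (19, 19), (20, 12), (20, 19), (21, 6), (21, 12), (21, 19), (21, 25), (22, 6), (22, 12), (22, 19), (22, 25), (23, 12), (23, 19), (24, 12), (24, 19), (25, 6), (25, 12), (25, 19), (25, 25), (26, 6), (26, 12), (26, 19), (26, 25), (27, 12), (27, 19), (28, 12), (28, 19), (29, 6), (29, 12), (29, 19), (29, 25), (30, 6), (30, 12), (30, 19), (30, 25), (31, 12), (31, 19)]

Answer: yes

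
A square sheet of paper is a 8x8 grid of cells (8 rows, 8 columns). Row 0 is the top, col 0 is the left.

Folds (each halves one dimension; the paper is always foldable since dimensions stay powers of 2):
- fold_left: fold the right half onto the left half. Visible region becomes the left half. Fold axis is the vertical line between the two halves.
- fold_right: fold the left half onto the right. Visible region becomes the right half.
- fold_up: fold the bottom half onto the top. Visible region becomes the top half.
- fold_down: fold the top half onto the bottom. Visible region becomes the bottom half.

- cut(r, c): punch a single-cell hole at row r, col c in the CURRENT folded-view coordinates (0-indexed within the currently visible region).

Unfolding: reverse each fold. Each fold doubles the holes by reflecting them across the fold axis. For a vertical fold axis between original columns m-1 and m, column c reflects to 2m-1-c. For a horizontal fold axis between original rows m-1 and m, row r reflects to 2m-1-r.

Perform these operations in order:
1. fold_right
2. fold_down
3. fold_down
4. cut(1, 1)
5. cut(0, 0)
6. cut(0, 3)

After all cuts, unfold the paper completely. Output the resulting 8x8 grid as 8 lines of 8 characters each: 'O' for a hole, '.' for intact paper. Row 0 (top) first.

Op 1 fold_right: fold axis v@4; visible region now rows[0,8) x cols[4,8) = 8x4
Op 2 fold_down: fold axis h@4; visible region now rows[4,8) x cols[4,8) = 4x4
Op 3 fold_down: fold axis h@6; visible region now rows[6,8) x cols[4,8) = 2x4
Op 4 cut(1, 1): punch at orig (7,5); cuts so far [(7, 5)]; region rows[6,8) x cols[4,8) = 2x4
Op 5 cut(0, 0): punch at orig (6,4); cuts so far [(6, 4), (7, 5)]; region rows[6,8) x cols[4,8) = 2x4
Op 6 cut(0, 3): punch at orig (6,7); cuts so far [(6, 4), (6, 7), (7, 5)]; region rows[6,8) x cols[4,8) = 2x4
Unfold 1 (reflect across h@6): 6 holes -> [(4, 5), (5, 4), (5, 7), (6, 4), (6, 7), (7, 5)]
Unfold 2 (reflect across h@4): 12 holes -> [(0, 5), (1, 4), (1, 7), (2, 4), (2, 7), (3, 5), (4, 5), (5, 4), (5, 7), (6, 4), (6, 7), (7, 5)]
Unfold 3 (reflect across v@4): 24 holes -> [(0, 2), (0, 5), (1, 0), (1, 3), (1, 4), (1, 7), (2, 0), (2, 3), (2, 4), (2, 7), (3, 2), (3, 5), (4, 2), (4, 5), (5, 0), (5, 3), (5, 4), (5, 7), (6, 0), (6, 3), (6, 4), (6, 7), (7, 2), (7, 5)]

Answer: ..O..O..
O..OO..O
O..OO..O
..O..O..
..O..O..
O..OO..O
O..OO..O
..O..O..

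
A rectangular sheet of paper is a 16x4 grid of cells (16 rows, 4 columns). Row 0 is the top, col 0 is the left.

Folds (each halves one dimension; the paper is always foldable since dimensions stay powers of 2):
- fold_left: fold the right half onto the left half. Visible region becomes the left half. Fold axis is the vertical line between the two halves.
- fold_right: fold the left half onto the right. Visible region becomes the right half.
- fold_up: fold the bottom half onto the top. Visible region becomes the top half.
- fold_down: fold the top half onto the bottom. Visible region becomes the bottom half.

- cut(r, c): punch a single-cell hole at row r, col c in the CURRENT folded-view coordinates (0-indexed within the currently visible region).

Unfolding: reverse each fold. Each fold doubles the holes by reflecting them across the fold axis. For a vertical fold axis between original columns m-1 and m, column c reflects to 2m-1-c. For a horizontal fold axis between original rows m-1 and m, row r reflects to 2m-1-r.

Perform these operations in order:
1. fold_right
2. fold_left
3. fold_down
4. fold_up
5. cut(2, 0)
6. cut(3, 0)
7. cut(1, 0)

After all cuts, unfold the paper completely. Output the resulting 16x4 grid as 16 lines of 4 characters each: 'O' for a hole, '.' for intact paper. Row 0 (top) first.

Op 1 fold_right: fold axis v@2; visible region now rows[0,16) x cols[2,4) = 16x2
Op 2 fold_left: fold axis v@3; visible region now rows[0,16) x cols[2,3) = 16x1
Op 3 fold_down: fold axis h@8; visible region now rows[8,16) x cols[2,3) = 8x1
Op 4 fold_up: fold axis h@12; visible region now rows[8,12) x cols[2,3) = 4x1
Op 5 cut(2, 0): punch at orig (10,2); cuts so far [(10, 2)]; region rows[8,12) x cols[2,3) = 4x1
Op 6 cut(3, 0): punch at orig (11,2); cuts so far [(10, 2), (11, 2)]; region rows[8,12) x cols[2,3) = 4x1
Op 7 cut(1, 0): punch at orig (9,2); cuts so far [(9, 2), (10, 2), (11, 2)]; region rows[8,12) x cols[2,3) = 4x1
Unfold 1 (reflect across h@12): 6 holes -> [(9, 2), (10, 2), (11, 2), (12, 2), (13, 2), (14, 2)]
Unfold 2 (reflect across h@8): 12 holes -> [(1, 2), (2, 2), (3, 2), (4, 2), (5, 2), (6, 2), (9, 2), (10, 2), (11, 2), (12, 2), (13, 2), (14, 2)]
Unfold 3 (reflect across v@3): 24 holes -> [(1, 2), (1, 3), (2, 2), (2, 3), (3, 2), (3, 3), (4, 2), (4, 3), (5, 2), (5, 3), (6, 2), (6, 3), (9, 2), (9, 3), (10, 2), (10, 3), (11, 2), (11, 3), (12, 2), (12, 3), (13, 2), (13, 3), (14, 2), (14, 3)]
Unfold 4 (reflect across v@2): 48 holes -> [(1, 0), (1, 1), (1, 2), (1, 3), (2, 0), (2, 1), (2, 2), (2, 3), (3, 0), (3, 1), (3, 2), (3, 3), (4, 0), (4, 1), (4, 2), (4, 3), (5, 0), (5, 1), (5, 2), (5, 3), (6, 0), (6, 1), (6, 2), (6, 3), (9, 0), (9, 1), (9, 2), (9, 3), (10, 0), (10, 1), (10, 2), (10, 3), (11, 0), (11, 1), (11, 2), (11, 3), (12, 0), (12, 1), (12, 2), (12, 3), (13, 0), (13, 1), (13, 2), (13, 3), (14, 0), (14, 1), (14, 2), (14, 3)]

Answer: ....
OOOO
OOOO
OOOO
OOOO
OOOO
OOOO
....
....
OOOO
OOOO
OOOO
OOOO
OOOO
OOOO
....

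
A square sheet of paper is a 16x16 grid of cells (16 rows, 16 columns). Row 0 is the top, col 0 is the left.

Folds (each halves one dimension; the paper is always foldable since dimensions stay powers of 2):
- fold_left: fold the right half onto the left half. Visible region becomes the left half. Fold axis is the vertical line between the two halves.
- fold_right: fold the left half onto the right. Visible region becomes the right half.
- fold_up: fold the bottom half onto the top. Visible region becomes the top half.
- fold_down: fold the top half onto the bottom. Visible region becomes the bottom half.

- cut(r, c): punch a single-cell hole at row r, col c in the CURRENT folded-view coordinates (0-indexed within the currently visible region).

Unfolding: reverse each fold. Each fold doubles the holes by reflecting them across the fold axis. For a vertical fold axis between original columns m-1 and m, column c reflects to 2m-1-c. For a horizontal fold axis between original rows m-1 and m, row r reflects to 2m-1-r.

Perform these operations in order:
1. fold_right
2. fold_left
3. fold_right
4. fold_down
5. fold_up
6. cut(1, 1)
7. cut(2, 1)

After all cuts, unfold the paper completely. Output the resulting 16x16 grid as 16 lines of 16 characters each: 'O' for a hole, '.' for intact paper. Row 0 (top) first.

Op 1 fold_right: fold axis v@8; visible region now rows[0,16) x cols[8,16) = 16x8
Op 2 fold_left: fold axis v@12; visible region now rows[0,16) x cols[8,12) = 16x4
Op 3 fold_right: fold axis v@10; visible region now rows[0,16) x cols[10,12) = 16x2
Op 4 fold_down: fold axis h@8; visible region now rows[8,16) x cols[10,12) = 8x2
Op 5 fold_up: fold axis h@12; visible region now rows[8,12) x cols[10,12) = 4x2
Op 6 cut(1, 1): punch at orig (9,11); cuts so far [(9, 11)]; region rows[8,12) x cols[10,12) = 4x2
Op 7 cut(2, 1): punch at orig (10,11); cuts so far [(9, 11), (10, 11)]; region rows[8,12) x cols[10,12) = 4x2
Unfold 1 (reflect across h@12): 4 holes -> [(9, 11), (10, 11), (13, 11), (14, 11)]
Unfold 2 (reflect across h@8): 8 holes -> [(1, 11), (2, 11), (5, 11), (6, 11), (9, 11), (10, 11), (13, 11), (14, 11)]
Unfold 3 (reflect across v@10): 16 holes -> [(1, 8), (1, 11), (2, 8), (2, 11), (5, 8), (5, 11), (6, 8), (6, 11), (9, 8), (9, 11), (10, 8), (10, 11), (13, 8), (13, 11), (14, 8), (14, 11)]
Unfold 4 (reflect across v@12): 32 holes -> [(1, 8), (1, 11), (1, 12), (1, 15), (2, 8), (2, 11), (2, 12), (2, 15), (5, 8), (5, 11), (5, 12), (5, 15), (6, 8), (6, 11), (6, 12), (6, 15), (9, 8), (9, 11), (9, 12), (9, 15), (10, 8), (10, 11), (10, 12), (10, 15), (13, 8), (13, 11), (13, 12), (13, 15), (14, 8), (14, 11), (14, 12), (14, 15)]
Unfold 5 (reflect across v@8): 64 holes -> [(1, 0), (1, 3), (1, 4), (1, 7), (1, 8), (1, 11), (1, 12), (1, 15), (2, 0), (2, 3), (2, 4), (2, 7), (2, 8), (2, 11), (2, 12), (2, 15), (5, 0), (5, 3), (5, 4), (5, 7), (5, 8), (5, 11), (5, 12), (5, 15), (6, 0), (6, 3), (6, 4), (6, 7), (6, 8), (6, 11), (6, 12), (6, 15), (9, 0), (9, 3), (9, 4), (9, 7), (9, 8), (9, 11), (9, 12), (9, 15), (10, 0), (10, 3), (10, 4), (10, 7), (10, 8), (10, 11), (10, 12), (10, 15), (13, 0), (13, 3), (13, 4), (13, 7), (13, 8), (13, 11), (13, 12), (13, 15), (14, 0), (14, 3), (14, 4), (14, 7), (14, 8), (14, 11), (14, 12), (14, 15)]

Answer: ................
O..OO..OO..OO..O
O..OO..OO..OO..O
................
................
O..OO..OO..OO..O
O..OO..OO..OO..O
................
................
O..OO..OO..OO..O
O..OO..OO..OO..O
................
................
O..OO..OO..OO..O
O..OO..OO..OO..O
................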